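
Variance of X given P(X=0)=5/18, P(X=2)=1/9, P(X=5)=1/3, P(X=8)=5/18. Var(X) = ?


E[X] = 37/9, E[X^2] = 239/9
Var(X) = E[X^2] - (E[X])^2 = 239/9 - (37/9)^2 = 782/81

782/81


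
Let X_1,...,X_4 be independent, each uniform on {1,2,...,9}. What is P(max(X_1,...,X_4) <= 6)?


P(max <= 6) = P(all X_i <= 6) = (P(X_1 <= 6))^4
= (6/9)^4 = (2/3)^4 = 16/81

16/81


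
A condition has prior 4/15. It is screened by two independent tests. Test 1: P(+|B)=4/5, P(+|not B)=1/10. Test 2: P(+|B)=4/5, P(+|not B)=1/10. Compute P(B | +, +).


After test 1: P(+) = 4/5*4/15 + 1/10*11/15 = 43/150
P(B|+) = (16/75)/(43/150) = 32/43
After test 2 (use post1 as new prior): P(+) = 4/5*32/43 + 1/10*11/43 = 267/430
P(B|+,+) = (128/215)/(267/430) = 256/267

256/267


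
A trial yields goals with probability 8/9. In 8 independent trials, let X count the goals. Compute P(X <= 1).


P(X<=1) = P(X=0) + P(X=1)
= 1/43046721 + 64/43046721
= 65/43046721

65/43046721


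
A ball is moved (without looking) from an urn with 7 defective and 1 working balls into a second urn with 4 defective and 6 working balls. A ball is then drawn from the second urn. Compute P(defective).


P(transfer defective) = 7/8; P(transfer working) = 1/8
If defective transferred: Urn II has 5 defective of 11, so P(defective|defective moved) = 5/11
If working transferred: Urn II has 4 defective of 11, so P(defective|working moved) = 4/11
By total probability: P(defective) = 7/8*5/11 + 1/8*4/11 = 39/88

39/88


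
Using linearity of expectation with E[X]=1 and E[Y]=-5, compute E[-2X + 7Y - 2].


E[-2X + 7Y - 2] = -2*E[X] + 7*E[Y] - 2
= (-2)*(1) + (7)*(-5) + (-2)
= -2 - 35 - 2 = -39

-39


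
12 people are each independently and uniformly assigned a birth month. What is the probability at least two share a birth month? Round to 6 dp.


P(all different) = prod((12-i)/12 for i=0..11) = 0.000054
P(at least one match) = 1 - 0.000054 = 0.999946

0.999946


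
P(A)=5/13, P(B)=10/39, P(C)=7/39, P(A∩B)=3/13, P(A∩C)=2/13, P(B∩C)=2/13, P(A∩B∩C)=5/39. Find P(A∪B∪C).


P(A∪B∪C) = P(A)+P(B)+P(C) - P(AB)-P(AC)-P(BC) + P(ABC)
= 5/13+10/39+7/39 - 3/13-2/13-2/13 + 5/39
= 16/39

16/39


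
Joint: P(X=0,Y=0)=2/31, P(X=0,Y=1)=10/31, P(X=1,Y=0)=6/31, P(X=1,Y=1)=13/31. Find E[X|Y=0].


P(Y=0) = 8/31
E[X|Y=0] = (0*2 + 1*6)/8 = 6/8 = 3/4

3/4


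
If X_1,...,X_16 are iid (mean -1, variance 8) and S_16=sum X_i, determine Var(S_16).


By independence, Var(S_n) = n*Var(X_1) = 16*8 = 128

128


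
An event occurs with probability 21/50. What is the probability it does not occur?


P(A') = 1 - P(A) = 1 - 21/50 = 29/50

29/50


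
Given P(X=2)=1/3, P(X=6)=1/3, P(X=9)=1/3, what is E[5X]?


E[5X] = sum(g(x)*P(x))
= 10*1/3 + 30*1/3 + 45*1/3
= 85/3

85/3


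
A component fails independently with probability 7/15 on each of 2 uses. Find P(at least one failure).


P(at least one) = 1 - P(none)
P(none) = (1 - 7/15)^2 = (8/15)^2 = 64/225
P(at least one) = 1 - 64/225 = 161/225

161/225


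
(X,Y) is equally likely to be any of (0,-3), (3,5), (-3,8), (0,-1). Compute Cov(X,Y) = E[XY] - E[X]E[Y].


E[X]=0, E[Y]=9/4, E[XY]=-9/4
Cov(X,Y) = E[XY] - E[X]E[Y] = -9/4 - 0*9/4 = -9/4

-9/4


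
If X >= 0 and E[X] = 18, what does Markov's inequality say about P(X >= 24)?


Markov: P(X >= a) <= E[X]/a
P(X >= 24) <= 18/24 = 3/4

3/4


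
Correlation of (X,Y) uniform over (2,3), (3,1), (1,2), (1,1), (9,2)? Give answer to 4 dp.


Cov(X,Y) = 0.2400, Var(X) = 8.9600, Var(Y) = 0.5600
rho = Cov/(sqrt(VarX)*sqrt(VarY)) = 0.1071

0.1071


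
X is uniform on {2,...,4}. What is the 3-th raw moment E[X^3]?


E[X^3] = (1/3) * sum(x^3 for x=2..4)
= 99/3 = 33

33


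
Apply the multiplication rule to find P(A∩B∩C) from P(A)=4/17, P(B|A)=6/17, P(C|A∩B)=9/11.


P(A∩B∩C) = P(A) * P(B|A) * P(C|A∩B)
= 4/17 * 6/17 * 9/11
= 24/289 * 9/11 = 216/3179

216/3179


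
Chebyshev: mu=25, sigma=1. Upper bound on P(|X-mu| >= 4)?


k = 4/1 = 4
Chebyshev: P(|X-mu| >= k*sigma) <= 1/k^2 = 1/4^2 = 1/16

1/16


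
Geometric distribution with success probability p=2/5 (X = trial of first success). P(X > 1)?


P(X > 1) = P(first 1 trials all fail) = (1-p)^1 = (3/5)^1 = 3/5

3/5


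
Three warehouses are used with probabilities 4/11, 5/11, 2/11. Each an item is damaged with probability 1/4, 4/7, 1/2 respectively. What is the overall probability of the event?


P(A) = P(A|B1)P(B1) + P(A|B2)P(B2) + P(A|B3)P(B3)
= 1/4*4/11 + 4/7*5/11 + 1/2*2/11
= 1/11 + 20/77 + 1/11 = 34/77

34/77


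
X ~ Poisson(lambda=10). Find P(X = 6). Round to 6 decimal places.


P(X=6) = e^(-10) * 10^6 / 6!
≈ 0.00004539992976 * 1000000 / 720
≈ 0.063055

0.063055


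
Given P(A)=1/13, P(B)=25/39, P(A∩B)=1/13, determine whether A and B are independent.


P(A)*P(B) = 1/13*25/39 = 25/507
P(A∩B) = 1/13 != 25/507, so not independent

No, A and B are not independent


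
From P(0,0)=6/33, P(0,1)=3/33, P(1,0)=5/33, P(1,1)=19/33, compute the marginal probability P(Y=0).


P(Y=0) = P(0,0)+P(1,0) = 6/33 + 5/33 = 11/33 = 1/3

1/3


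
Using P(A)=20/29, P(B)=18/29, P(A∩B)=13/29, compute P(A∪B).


P(A∪B) = P(A) + P(B) - P(A∩B)
= 20/29 + 18/29 - 13/29 = 25/29

25/29


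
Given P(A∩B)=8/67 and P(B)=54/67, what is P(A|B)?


P(A|B) = P(A∩B)/P(B) = (8/67)/(54/67) = 8/54 = 4/27

4/27


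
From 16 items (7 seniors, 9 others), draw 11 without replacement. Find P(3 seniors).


P(X=3) = C(7,3)*C(9,8) / C(16,11)
= 35*9 / 4368
= 315/4368 = 15/208

15/208


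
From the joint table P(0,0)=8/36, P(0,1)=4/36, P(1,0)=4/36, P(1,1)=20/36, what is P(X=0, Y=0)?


Read from table: P(X=0, Y=0) = 8/36 = 2/9

2/9


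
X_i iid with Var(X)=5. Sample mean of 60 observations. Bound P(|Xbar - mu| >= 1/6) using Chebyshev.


Var(Xbar) = Var(X)/n = 5/60
Chebyshev: P(|Xbar-mu| >= 1/6) <= Var(Xbar)/(1/6)^2 = (1/12)/(1/36) = 3
Bound exceeds 1, so trivial bound: 1

1


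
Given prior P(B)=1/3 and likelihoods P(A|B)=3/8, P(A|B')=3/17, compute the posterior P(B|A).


P(A) = P(A|B)P(B) + P(A|B')P(B') = 3/8*1/3 + 3/17*2/3 = 33/136
P(B|A) = P(A|B)P(B)/P(A) = (1/8)/(33/136) = 17/33

17/33


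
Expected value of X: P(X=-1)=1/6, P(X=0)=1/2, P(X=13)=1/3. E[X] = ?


E[X] = sum(x * P(x))
= -1*1/6 + 0*1/2 + 13*1/3
= 25/6

25/6


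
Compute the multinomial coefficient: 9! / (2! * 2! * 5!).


9! = 362880
Denominator: 2!=2 * 2!=2 * 5!=120
Coefficient = 362880 / 480 = 756

756


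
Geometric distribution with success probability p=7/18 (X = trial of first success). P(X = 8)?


P(X=8) = (1-p)^7 * p = (11/18)^7 * 7/18
= 19487171/612220032 * 7/18 = 136410197/11019960576

136410197/11019960576


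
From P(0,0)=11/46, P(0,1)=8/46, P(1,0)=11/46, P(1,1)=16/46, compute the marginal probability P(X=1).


P(X=1) = P(1,0)+P(1,1) = 11/46 + 16/46 = 27/46

27/46


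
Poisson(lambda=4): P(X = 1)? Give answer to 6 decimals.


P(X=1) = e^(-4) * 4^1 / 1!
≈ 0.01831563889 * 4 / 1
≈ 0.073263

0.073263


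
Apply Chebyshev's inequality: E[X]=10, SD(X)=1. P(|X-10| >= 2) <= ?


k = 2/1 = 2
Chebyshev: P(|X-mu| >= k*sigma) <= 1/k^2 = 1/2^2 = 1/4

1/4


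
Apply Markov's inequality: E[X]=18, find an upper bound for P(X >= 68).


Markov: P(X >= a) <= E[X]/a
P(X >= 68) <= 18/68 = 9/34

9/34


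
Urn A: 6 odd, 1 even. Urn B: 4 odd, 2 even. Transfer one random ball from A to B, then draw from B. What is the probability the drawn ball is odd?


P(transfer odd) = 6/7; P(transfer even) = 1/7
If odd transferred: Urn II has 5 odd of 7, so P(odd|odd moved) = 5/7
If even transferred: Urn II has 4 odd of 7, so P(odd|even moved) = 4/7
By total probability: P(odd) = 6/7*5/7 + 1/7*4/7 = 34/49

34/49


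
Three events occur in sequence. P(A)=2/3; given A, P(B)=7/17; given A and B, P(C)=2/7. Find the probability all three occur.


P(A∩B∩C) = P(A) * P(B|A) * P(C|A∩B)
= 2/3 * 7/17 * 2/7
= 14/51 * 2/7 = 4/51

4/51


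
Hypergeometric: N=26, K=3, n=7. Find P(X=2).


P(X=2) = C(3,2)*C(23,5) / C(26,7)
= 3*33649 / 657800
= 100947/657800 = 399/2600

399/2600


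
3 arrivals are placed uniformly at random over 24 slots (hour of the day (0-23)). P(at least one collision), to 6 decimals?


P(all different) = prod((24-i)/24 for i=0..2) = 0.878472
P(at least one match) = 1 - 0.878472 = 0.121528

0.121528


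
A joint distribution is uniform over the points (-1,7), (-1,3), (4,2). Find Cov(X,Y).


E[X]=2/3, E[Y]=4, E[XY]=-2/3
Cov(X,Y) = E[XY] - E[X]E[Y] = -2/3 - 2/3*4 = -10/3

-10/3


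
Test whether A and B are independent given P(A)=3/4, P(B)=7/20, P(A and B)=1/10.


P(A)*P(B) = 3/4*7/20 = 21/80
P(A∩B) = 1/10 != 21/80, so not independent

No, A and B are not independent


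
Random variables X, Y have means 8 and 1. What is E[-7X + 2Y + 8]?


E[-7X + 2Y + 8] = -7*E[X] + 2*E[Y] + 8
= (-7)*(8) + (2)*(1) + (8)
= -56 + 2 + 8 = -46

-46


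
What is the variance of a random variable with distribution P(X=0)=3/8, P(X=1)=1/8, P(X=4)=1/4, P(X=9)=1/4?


E[X] = 27/8, E[X^2] = 195/8
Var(X) = E[X^2] - (E[X])^2 = 195/8 - (27/8)^2 = 831/64

831/64


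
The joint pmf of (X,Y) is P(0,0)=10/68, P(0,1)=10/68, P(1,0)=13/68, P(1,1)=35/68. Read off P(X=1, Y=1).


Read from table: P(X=1, Y=1) = 35/68

35/68


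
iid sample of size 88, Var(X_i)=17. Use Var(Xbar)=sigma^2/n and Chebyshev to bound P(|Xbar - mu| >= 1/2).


Var(Xbar) = Var(X)/n = 17/88
Chebyshev: P(|Xbar-mu| >= 1/2) <= Var(Xbar)/(1/2)^2 = (17/88)/(1/4) = 17/22

17/22


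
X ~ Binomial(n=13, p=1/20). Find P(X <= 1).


P(X<=1) = P(X=0) + P(X=1)
= 42052983462257059/81920000000000000 + 28773093947860093/81920000000000000
= 2213314919066161/2560000000000000

2213314919066161/2560000000000000


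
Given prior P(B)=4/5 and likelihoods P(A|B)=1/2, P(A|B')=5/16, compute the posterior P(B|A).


P(A) = P(A|B)P(B) + P(A|B')P(B') = 1/2*4/5 + 5/16*1/5 = 37/80
P(B|A) = P(A|B)P(B)/P(A) = (2/5)/(37/80) = 32/37

32/37


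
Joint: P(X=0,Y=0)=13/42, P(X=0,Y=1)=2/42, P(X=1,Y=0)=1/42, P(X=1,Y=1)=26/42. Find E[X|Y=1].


P(Y=1) = 28/42
E[X|Y=1] = (0*2 + 1*26)/28 = 26/28 = 13/14

13/14


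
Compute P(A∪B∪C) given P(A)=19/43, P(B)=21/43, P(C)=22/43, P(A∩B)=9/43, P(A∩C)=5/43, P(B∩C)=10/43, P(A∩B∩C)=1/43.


P(A∪B∪C) = P(A)+P(B)+P(C) - P(AB)-P(AC)-P(BC) + P(ABC)
= 19/43+21/43+22/43 - 9/43-5/43-10/43 + 1/43
= 39/43

39/43


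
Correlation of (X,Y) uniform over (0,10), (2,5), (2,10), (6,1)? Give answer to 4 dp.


Cov(X,Y) = -7.2500, Var(X) = 4.7500, Var(Y) = 14.2500
rho = Cov/(sqrt(VarX)*sqrt(VarY)) = -0.8812

-0.8812


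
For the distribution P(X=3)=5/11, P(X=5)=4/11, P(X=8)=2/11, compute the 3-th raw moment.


E[X^3] = sum(x^3 * P(x))
= 27*5/11 + 125*4/11 + 512*2/11
= 1659/11

1659/11


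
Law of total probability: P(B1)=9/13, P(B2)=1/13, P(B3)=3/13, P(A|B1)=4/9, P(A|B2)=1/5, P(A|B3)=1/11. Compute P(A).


P(A) = P(A|B1)P(B1) + P(A|B2)P(B2) + P(A|B3)P(B3)
= 4/9*9/13 + 1/5*1/13 + 1/11*3/13
= 4/13 + 1/65 + 3/143 = 246/715

246/715


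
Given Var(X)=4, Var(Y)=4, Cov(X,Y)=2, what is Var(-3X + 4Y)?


Var(-3X + 4Y) = (-3)^2*Var(X) + 4^2*Var(Y) + 2*(-3)*4*Cov(X,Y)
= 9*4 + 16*4 - 24*2
= 36 + 64 - 48 = 52

52


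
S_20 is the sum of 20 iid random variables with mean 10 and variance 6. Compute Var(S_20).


By independence, Var(S_n) = n*Var(X_1) = 20*6 = 120

120


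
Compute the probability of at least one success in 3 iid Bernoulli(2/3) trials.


P(at least one) = 1 - P(none)
P(none) = (1 - 2/3)^3 = (1/3)^3 = 1/27
P(at least one) = 1 - 1/27 = 26/27

26/27


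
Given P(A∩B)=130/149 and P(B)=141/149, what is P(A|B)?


P(A|B) = P(A∩B)/P(B) = (130/149)/(141/149) = 130/141

130/141


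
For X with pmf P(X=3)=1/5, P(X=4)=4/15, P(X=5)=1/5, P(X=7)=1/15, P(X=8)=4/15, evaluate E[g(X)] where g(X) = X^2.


E[X^2] = sum(g(x)*P(x))
= 9*1/5 + 16*4/15 + 25*1/5 + 49*1/15 + 64*4/15
= 157/5

157/5


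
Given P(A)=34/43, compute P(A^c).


P(A') = 1 - P(A) = 1 - 34/43 = 9/43

9/43


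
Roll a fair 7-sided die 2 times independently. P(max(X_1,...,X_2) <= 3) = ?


P(max <= 3) = P(all X_i <= 3) = (P(X_1 <= 3))^2
= (3/7)^2 = 9/49

9/49


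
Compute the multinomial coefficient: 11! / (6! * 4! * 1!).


11! = 39916800
Denominator: 6!=720 * 4!=24 * 1!=1
Coefficient = 39916800 / 17280 = 2310

2310


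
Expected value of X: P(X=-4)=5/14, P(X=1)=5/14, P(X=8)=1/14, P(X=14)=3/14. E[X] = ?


E[X] = sum(x * P(x))
= -4*5/14 + 1*5/14 + 8*1/14 + 14*3/14
= 5/2

5/2


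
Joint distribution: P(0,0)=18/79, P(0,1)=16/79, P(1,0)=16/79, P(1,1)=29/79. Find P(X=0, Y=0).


Read from table: P(X=0, Y=0) = 18/79

18/79


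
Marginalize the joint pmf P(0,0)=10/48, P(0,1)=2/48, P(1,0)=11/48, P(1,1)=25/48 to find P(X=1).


P(X=1) = P(1,0)+P(1,1) = 11/48 + 25/48 = 36/48 = 3/4

3/4


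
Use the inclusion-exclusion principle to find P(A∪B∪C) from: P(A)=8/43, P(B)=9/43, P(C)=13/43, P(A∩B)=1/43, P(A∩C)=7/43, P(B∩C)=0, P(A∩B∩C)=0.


P(A∪B∪C) = P(A)+P(B)+P(C) - P(AB)-P(AC)-P(BC) + P(ABC)
= 8/43+9/43+13/43 - 1/43-7/43-0 + 0
= 22/43

22/43


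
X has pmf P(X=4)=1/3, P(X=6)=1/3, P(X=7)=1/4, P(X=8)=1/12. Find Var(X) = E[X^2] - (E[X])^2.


E[X] = 23/4, E[X^2] = 419/12
Var(X) = E[X^2] - (E[X])^2 = 419/12 - (23/4)^2 = 89/48

89/48


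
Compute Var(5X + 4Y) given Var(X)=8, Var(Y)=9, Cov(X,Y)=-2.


Var(5X + 4Y) = 5^2*Var(X) + 4^2*Var(Y) + 2*5*4*Cov(X,Y)
= 25*8 + 16*9 + 40*(-2)
= 200 + 144 - 80 = 264

264


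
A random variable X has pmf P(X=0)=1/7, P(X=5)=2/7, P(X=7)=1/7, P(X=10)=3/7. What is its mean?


E[X] = sum(x * P(x))
= 0*1/7 + 5*2/7 + 7*1/7 + 10*3/7
= 47/7

47/7


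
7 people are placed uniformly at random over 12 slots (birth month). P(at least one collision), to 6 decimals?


P(all different) = prod((12-i)/12 for i=0..6) = 0.111400
P(at least one match) = 1 - 0.111400 = 0.888600

0.888600


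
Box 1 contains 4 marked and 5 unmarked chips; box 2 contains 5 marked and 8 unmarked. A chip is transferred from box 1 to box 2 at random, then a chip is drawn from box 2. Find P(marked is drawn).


P(transfer marked) = 4/9; P(transfer unmarked) = 5/9
If marked transferred: Urn II has 6 marked of 14, so P(marked|marked moved) = 3/7
If unmarked transferred: Urn II has 5 marked of 14, so P(marked|unmarked moved) = 5/14
By total probability: P(marked) = 4/9*3/7 + 5/9*5/14 = 7/18

7/18


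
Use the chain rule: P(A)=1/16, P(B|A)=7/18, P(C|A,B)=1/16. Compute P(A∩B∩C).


P(A∩B∩C) = P(A) * P(B|A) * P(C|A∩B)
= 1/16 * 7/18 * 1/16
= 7/288 * 1/16 = 7/4608

7/4608


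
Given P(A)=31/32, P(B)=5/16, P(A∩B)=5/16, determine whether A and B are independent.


P(A)*P(B) = 31/32*5/16 = 155/512
P(A∩B) = 5/16 != 155/512, so not independent

No, A and B are not independent


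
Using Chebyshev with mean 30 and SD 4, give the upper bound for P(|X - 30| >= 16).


k = 16/4 = 4
Chebyshev: P(|X-mu| >= k*sigma) <= 1/k^2 = 1/4^2 = 1/16

1/16


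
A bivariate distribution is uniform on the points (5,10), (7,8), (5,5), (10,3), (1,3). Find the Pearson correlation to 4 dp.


Cov(X,Y) = 0.3200, Var(X) = 8.6400, Var(Y) = 7.7600
rho = Cov/(sqrt(VarX)*sqrt(VarY)) = 0.0391

0.0391


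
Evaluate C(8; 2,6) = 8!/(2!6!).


8! = 40320
Denominator: 2!=2 * 6!=720
Coefficient = 40320 / 1440 = 28

28


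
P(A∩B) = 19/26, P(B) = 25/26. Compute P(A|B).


P(A|B) = P(A∩B)/P(B) = (19/26)/(25/26) = 19/25

19/25


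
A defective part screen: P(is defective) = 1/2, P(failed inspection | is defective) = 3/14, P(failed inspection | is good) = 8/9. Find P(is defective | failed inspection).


P(A) = P(A|B)P(B) + P(A|B')P(B') = 3/14*1/2 + 8/9*1/2 = 139/252
P(B|A) = P(A|B)P(B)/P(A) = (3/28)/(139/252) = 27/139

27/139


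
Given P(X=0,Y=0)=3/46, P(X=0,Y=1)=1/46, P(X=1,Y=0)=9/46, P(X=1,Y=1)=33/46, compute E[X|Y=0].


P(Y=0) = 12/46
E[X|Y=0] = (0*3 + 1*9)/12 = 9/12 = 3/4

3/4


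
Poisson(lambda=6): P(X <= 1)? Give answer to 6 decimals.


P(X<=1) = e^(-6)*6^0/0! + e^(-6)*6^1/1!
≈ 0.0024787522 + 0.0148725131
= 0.0173512653
≈ 0.017351

0.017351


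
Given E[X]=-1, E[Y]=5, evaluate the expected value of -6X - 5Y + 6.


E[-6X - 5Y + 6] = -6*E[X] - 5*E[Y] + 6
= (-6)*(-1) + (-5)*(5) + (6)
= 6 - 25 + 6 = -13

-13


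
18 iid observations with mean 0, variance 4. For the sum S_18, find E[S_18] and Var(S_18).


E[S_n] = n*mu = 18*0 = 0
Var(S_n) = n*sigma^2 = 18*4 = 72

E[S_18]=0, Var(S_18)=72


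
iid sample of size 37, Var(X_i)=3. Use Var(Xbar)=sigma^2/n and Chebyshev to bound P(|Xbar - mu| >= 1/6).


Var(Xbar) = Var(X)/n = 3/37
Chebyshev: P(|Xbar-mu| >= 1/6) <= Var(Xbar)/(1/6)^2 = (3/37)/(1/36) = 108/37
Bound exceeds 1, so trivial bound: 1

1


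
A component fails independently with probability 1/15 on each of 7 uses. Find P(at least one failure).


P(at least one) = 1 - P(none)
P(none) = (1 - 1/15)^7 = (14/15)^7 = 105413504/170859375
P(at least one) = 1 - 105413504/170859375 = 65445871/170859375

65445871/170859375


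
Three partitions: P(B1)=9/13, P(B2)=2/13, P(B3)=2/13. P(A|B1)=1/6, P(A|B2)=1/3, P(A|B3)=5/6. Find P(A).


P(A) = P(A|B1)P(B1) + P(A|B2)P(B2) + P(A|B3)P(B3)
= 1/6*9/13 + 1/3*2/13 + 5/6*2/13
= 3/26 + 2/39 + 5/39 = 23/78

23/78


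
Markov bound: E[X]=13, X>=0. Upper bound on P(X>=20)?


Markov: P(X >= a) <= E[X]/a
P(X >= 20) <= 13/20

13/20


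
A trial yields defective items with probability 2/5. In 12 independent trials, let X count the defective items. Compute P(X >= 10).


P(X>=10) = P(X=10) + P(X=11) + P(X=12)
= 608256/244140625 + 73728/244140625 + 4096/244140625
= 137216/48828125

137216/48828125


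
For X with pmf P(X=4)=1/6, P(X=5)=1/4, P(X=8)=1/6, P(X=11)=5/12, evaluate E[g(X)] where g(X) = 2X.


E[2X] = sum(g(x)*P(x))
= 8*1/6 + 10*1/4 + 16*1/6 + 22*5/12
= 47/3

47/3


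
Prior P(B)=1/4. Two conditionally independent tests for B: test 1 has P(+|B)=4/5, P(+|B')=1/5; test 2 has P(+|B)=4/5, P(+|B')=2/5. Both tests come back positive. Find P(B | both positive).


After test 1: P(+) = 4/5*1/4 + 1/5*3/4 = 7/20
P(B|+) = (1/5)/(7/20) = 4/7
After test 2 (use post1 as new prior): P(+) = 4/5*4/7 + 2/5*3/7 = 22/35
P(B|+,+) = (16/35)/(22/35) = 8/11

8/11


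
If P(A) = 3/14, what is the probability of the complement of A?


P(A') = 1 - P(A) = 1 - 3/14 = 11/14

11/14


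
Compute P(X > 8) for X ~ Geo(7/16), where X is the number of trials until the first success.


P(X > 8) = P(first 8 trials all fail) = (1-p)^8 = (9/16)^8 = 43046721/4294967296

43046721/4294967296


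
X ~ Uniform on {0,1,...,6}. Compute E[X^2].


E[X^2] = (1/7) * sum(x^2 for x=0..6)
= 91/7 = 13

13


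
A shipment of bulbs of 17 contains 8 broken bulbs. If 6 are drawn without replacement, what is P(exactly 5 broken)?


P(X=5) = C(8,5)*C(9,1) / C(17,6)
= 56*9 / 12376
= 504/12376 = 9/221

9/221


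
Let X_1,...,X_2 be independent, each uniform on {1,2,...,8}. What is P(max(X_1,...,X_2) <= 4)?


P(max <= 4) = P(all X_i <= 4) = (P(X_1 <= 4))^2
= (4/8)^2 = (1/2)^2 = 1/4

1/4


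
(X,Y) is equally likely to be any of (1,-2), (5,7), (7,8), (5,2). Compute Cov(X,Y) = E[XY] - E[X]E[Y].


E[X]=9/2, E[Y]=15/4, E[XY]=99/4
Cov(X,Y) = E[XY] - E[X]E[Y] = 99/4 - 9/2*15/4 = 63/8

63/8


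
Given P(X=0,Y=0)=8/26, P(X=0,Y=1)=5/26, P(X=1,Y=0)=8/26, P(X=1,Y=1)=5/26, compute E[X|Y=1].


P(Y=1) = 10/26
E[X|Y=1] = (0*5 + 1*5)/10 = 5/10 = 1/2

1/2


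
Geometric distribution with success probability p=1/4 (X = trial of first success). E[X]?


For geometric (trials until first success), E[X] = 1/p = 1/(1/4) = 4

4


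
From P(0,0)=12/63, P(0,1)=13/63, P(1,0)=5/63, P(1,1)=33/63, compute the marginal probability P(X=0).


P(X=0) = P(0,0)+P(0,1) = 12/63 + 13/63 = 25/63

25/63


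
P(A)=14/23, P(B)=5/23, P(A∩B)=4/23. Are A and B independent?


P(A)*P(B) = 14/23*5/23 = 70/529
P(A∩B) = 4/23 != 70/529, so not independent

No, A and B are not independent


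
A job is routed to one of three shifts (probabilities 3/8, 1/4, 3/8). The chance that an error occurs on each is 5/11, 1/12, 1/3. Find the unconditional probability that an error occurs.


P(A) = P(A|B1)P(B1) + P(A|B2)P(B2) + P(A|B3)P(B3)
= 5/11*3/8 + 1/12*1/4 + 1/3*3/8
= 15/88 + 1/48 + 1/8 = 167/528

167/528


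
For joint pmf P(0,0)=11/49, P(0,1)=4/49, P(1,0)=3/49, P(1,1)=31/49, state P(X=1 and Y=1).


Read from table: P(X=1, Y=1) = 31/49

31/49


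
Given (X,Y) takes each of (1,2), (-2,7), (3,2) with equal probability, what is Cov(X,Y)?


E[X]=2/3, E[Y]=11/3, E[XY]=-2
Cov(X,Y) = E[XY] - E[X]E[Y] = -2 - 2/3*11/3 = -40/9

-40/9


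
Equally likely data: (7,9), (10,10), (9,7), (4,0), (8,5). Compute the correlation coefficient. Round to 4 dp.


Cov(X,Y) = 6.0800, Var(X) = 4.2400, Var(Y) = 12.5600
rho = Cov/(sqrt(VarX)*sqrt(VarY)) = 0.8332

0.8332


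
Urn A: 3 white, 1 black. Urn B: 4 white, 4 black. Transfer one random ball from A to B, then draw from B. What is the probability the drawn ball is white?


P(transfer white) = 3/4; P(transfer black) = 1/4
If white transferred: Urn II has 5 white of 9, so P(white|white moved) = 5/9
If black transferred: Urn II has 4 white of 9, so P(white|black moved) = 4/9
By total probability: P(white) = 3/4*5/9 + 1/4*4/9 = 19/36

19/36


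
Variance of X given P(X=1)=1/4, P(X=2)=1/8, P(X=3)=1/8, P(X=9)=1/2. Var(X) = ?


E[X] = 43/8, E[X^2] = 339/8
Var(X) = E[X^2] - (E[X])^2 = 339/8 - (43/8)^2 = 863/64

863/64


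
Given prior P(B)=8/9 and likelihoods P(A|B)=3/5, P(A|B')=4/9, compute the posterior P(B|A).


P(A) = P(A|B)P(B) + P(A|B')P(B') = 3/5*8/9 + 4/9*1/9 = 236/405
P(B|A) = P(A|B)P(B)/P(A) = (8/15)/(236/405) = 54/59

54/59


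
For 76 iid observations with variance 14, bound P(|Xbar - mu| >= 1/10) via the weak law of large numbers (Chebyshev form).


Var(Xbar) = Var(X)/n = 14/76
Chebyshev: P(|Xbar-mu| >= 1/10) <= Var(Xbar)/(1/10)^2 = (7/38)/(1/100) = 350/19
Bound exceeds 1, so trivial bound: 1

1


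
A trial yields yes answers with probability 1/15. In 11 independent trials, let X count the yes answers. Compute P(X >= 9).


P(X>=9) = P(X=9) + P(X=10) + P(X=11)
= 2156/1729951171875 + 154/8649755859375 + 1/8649755859375
= 1/791015625

1/791015625


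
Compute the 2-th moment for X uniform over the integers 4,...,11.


E[X^2] = (1/8) * sum(x^2 for x=4..11)
= 492/8 = 123/2

123/2


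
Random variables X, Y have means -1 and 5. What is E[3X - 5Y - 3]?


E[3X - 5Y - 3] = 3*E[X] - 5*E[Y] - 3
= (3)*(-1) + (-5)*(5) + (-3)
= -3 - 25 - 3 = -31

-31


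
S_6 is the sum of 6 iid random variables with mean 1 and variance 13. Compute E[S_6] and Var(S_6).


E[S_n] = n*mu = 6*1 = 6
Var(S_n) = n*sigma^2 = 6*13 = 78

E[S_6]=6, Var(S_6)=78


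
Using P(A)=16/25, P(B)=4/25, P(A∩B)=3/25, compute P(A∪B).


P(A∪B) = P(A) + P(B) - P(A∩B)
= 16/25 + 4/25 - 3/25 = 17/25

17/25


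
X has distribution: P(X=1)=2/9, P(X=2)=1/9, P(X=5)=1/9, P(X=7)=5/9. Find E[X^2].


E[X^2] = sum(g(x)*P(x))
= 1*2/9 + 4*1/9 + 25*1/9 + 49*5/9
= 92/3

92/3


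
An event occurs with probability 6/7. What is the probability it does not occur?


P(A') = 1 - P(A) = 1 - 6/7 = 1/7

1/7


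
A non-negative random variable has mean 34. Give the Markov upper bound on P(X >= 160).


Markov: P(X >= a) <= E[X]/a
P(X >= 160) <= 34/160 = 17/80

17/80


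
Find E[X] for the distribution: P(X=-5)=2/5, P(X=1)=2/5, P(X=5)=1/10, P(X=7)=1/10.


E[X] = sum(x * P(x))
= -5*2/5 + 1*2/5 + 5*1/10 + 7*1/10
= -2/5

-2/5


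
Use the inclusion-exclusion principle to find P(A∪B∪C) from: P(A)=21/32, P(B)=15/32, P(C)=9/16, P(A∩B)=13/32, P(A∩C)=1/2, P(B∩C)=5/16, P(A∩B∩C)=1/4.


P(A∪B∪C) = P(A)+P(B)+P(C) - P(AB)-P(AC)-P(BC) + P(ABC)
= 21/32+15/32+9/16 - 13/32-1/2-5/16 + 1/4
= 23/32

23/32


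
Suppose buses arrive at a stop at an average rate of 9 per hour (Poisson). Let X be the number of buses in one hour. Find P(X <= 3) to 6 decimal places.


P(X<=3) = e^(-9)*9^0/0! + e^(-9)*9^1/1! + e^(-9)*9^2/2! + e^(-9)*9^3/3!
≈ 0.0001234098 + 0.0011106882 + 0.0049980971 + 0.0149942912
= 0.0212264863
≈ 0.021226

0.021226


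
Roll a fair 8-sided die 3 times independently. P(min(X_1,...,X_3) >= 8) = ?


P(min >= 8) = P(all X_i >= 8) = (P(X_1 >= 8))^3
= (1/8)^3 = 1/512

1/512


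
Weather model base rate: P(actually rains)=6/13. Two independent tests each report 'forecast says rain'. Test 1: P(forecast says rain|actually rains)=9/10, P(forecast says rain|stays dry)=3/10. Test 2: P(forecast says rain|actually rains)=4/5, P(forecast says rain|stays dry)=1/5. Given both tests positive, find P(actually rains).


After test 1: P(+) = 9/10*6/13 + 3/10*7/13 = 15/26
P(B|+) = (27/65)/(15/26) = 18/25
After test 2 (use post1 as new prior): P(+) = 4/5*18/25 + 1/5*7/25 = 79/125
P(B|+,+) = (72/125)/(79/125) = 72/79

72/79


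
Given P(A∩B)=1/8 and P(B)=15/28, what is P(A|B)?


P(A|B) = P(A∩B)/P(B) = (7/56)/(30/56) = 7/30

7/30


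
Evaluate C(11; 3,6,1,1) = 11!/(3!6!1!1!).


11! = 39916800
Denominator: 3!=6 * 6!=720 * 1!=1 * 1!=1
Coefficient = 39916800 / 4320 = 9240

9240


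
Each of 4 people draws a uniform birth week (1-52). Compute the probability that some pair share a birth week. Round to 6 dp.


P(all different) = prod((52-i)/52 for i=0..3) = 0.888641
P(at least one match) = 1 - 0.888641 = 0.111359

0.111359


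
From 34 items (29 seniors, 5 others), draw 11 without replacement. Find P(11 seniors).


P(X=11) = C(29,11)*C(5,0) / C(34,11)
= 34597290*1 / 286097760
= 34597290/286097760 = 3059/25296

3059/25296


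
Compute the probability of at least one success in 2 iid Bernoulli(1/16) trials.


P(at least one) = 1 - P(none)
P(none) = (1 - 1/16)^2 = (15/16)^2 = 225/256
P(at least one) = 1 - 225/256 = 31/256

31/256


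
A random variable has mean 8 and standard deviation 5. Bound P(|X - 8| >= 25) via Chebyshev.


k = 25/5 = 5
Chebyshev: P(|X-mu| >= k*sigma) <= 1/k^2 = 1/5^2 = 1/25

1/25


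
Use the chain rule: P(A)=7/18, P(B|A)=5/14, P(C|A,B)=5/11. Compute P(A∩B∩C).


P(A∩B∩C) = P(A) * P(B|A) * P(C|A∩B)
= 7/18 * 5/14 * 5/11
= 5/36 * 5/11 = 25/396

25/396


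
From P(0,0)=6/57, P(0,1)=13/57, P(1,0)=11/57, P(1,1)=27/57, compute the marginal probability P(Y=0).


P(Y=0) = P(0,0)+P(1,0) = 6/57 + 11/57 = 17/57

17/57


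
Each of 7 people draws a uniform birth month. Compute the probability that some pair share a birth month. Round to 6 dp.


P(all different) = prod((12-i)/12 for i=0..6) = 0.111400
P(at least one match) = 1 - 0.111400 = 0.888600

0.888600


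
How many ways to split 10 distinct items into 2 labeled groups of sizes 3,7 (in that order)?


10! = 3628800
Denominator: 3!=6 * 7!=5040
Coefficient = 3628800 / 30240 = 120

120


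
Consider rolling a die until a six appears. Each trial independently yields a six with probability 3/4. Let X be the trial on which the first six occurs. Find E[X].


For geometric (trials until first success), E[X] = 1/p = 1/(3/4) = 4/3

4/3


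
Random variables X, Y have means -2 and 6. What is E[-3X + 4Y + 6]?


E[-3X + 4Y + 6] = -3*E[X] + 4*E[Y] + 6
= (-3)*(-2) + (4)*(6) + (6)
= 6 + 24 + 6 = 36

36


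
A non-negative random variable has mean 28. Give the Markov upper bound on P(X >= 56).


Markov: P(X >= a) <= E[X]/a
P(X >= 56) <= 28/56 = 1/2

1/2


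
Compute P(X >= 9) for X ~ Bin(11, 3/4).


P(X>=9) = P(X=9) + P(X=10) + P(X=11)
= 1082565/4194304 + 649539/4194304 + 177147/4194304
= 1909251/4194304

1909251/4194304


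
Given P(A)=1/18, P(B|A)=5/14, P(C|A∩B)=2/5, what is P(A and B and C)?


P(A∩B∩C) = P(A) * P(B|A) * P(C|A∩B)
= 1/18 * 5/14 * 2/5
= 5/252 * 2/5 = 1/126

1/126


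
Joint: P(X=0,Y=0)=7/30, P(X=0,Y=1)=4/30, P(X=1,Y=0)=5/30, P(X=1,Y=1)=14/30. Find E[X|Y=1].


P(Y=1) = 18/30
E[X|Y=1] = (0*4 + 1*14)/18 = 14/18 = 7/9

7/9


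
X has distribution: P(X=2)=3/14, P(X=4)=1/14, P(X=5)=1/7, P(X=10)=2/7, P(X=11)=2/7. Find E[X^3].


E[X^3] = sum(g(x)*P(x))
= 8*3/14 + 64*1/14 + 125*1/7 + 1000*2/7 + 1331*2/7
= 4831/7

4831/7


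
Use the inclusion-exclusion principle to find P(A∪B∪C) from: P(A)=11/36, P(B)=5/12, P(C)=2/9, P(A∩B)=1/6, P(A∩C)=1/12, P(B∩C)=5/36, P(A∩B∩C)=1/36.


P(A∪B∪C) = P(A)+P(B)+P(C) - P(AB)-P(AC)-P(BC) + P(ABC)
= 11/36+5/12+2/9 - 1/6-1/12-5/36 + 1/36
= 7/12

7/12


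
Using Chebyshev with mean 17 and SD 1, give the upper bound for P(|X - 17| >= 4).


k = 4/1 = 4
Chebyshev: P(|X-mu| >= k*sigma) <= 1/k^2 = 1/4^2 = 1/16

1/16


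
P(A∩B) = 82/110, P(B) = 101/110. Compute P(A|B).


P(A|B) = P(A∩B)/P(B) = (82/110)/(101/110) = 82/101

82/101


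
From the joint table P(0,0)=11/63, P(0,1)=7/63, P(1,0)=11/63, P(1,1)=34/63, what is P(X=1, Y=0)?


Read from table: P(X=1, Y=0) = 11/63

11/63


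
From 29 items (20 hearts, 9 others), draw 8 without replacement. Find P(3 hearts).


P(X=3) = C(20,3)*C(9,5) / C(29,8)
= 1140*126 / 4292145
= 143640/4292145 = 3192/95381

3192/95381


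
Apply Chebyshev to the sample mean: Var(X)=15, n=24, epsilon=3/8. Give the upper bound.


Var(Xbar) = Var(X)/n = 15/24
Chebyshev: P(|Xbar-mu| >= 3/8) <= Var(Xbar)/(3/8)^2 = (5/8)/(9/64) = 40/9
Bound exceeds 1, so trivial bound: 1

1


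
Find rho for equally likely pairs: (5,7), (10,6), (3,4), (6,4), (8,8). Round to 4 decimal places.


Cov(X,Y) = 1.8800, Var(X) = 5.8400, Var(Y) = 2.5600
rho = Cov/(sqrt(VarX)*sqrt(VarY)) = 0.4862

0.4862


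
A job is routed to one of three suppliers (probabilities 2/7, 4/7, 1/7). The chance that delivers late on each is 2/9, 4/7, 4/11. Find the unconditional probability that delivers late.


P(A) = P(A|B1)P(B1) + P(A|B2)P(B2) + P(A|B3)P(B3)
= 2/9*2/7 + 4/7*4/7 + 4/11*1/7
= 4/63 + 16/49 + 4/77 = 2144/4851

2144/4851


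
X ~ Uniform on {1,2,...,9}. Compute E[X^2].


E[X^2] = (1/9) * sum(x^2 for x=1..9)
= 285/9 = 95/3

95/3


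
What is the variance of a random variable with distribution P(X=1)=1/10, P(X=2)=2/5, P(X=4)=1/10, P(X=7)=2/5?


E[X] = 41/10, E[X^2] = 229/10
Var(X) = E[X^2] - (E[X])^2 = 229/10 - (41/10)^2 = 609/100

609/100


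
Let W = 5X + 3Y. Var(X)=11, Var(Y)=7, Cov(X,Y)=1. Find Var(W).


Var(5X + 3Y) = 5^2*Var(X) + 3^2*Var(Y) + 2*5*3*Cov(X,Y)
= 25*11 + 9*7 + 30*1
= 275 + 63 + 30 = 368

368


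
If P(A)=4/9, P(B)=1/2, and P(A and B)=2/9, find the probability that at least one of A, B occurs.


P(A∪B) = P(A) + P(B) - P(A∩B)
= 4/9 + 1/2 - 2/9 = 13/18

13/18


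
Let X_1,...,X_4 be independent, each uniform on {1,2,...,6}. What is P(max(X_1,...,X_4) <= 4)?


P(max <= 4) = P(all X_i <= 4) = (P(X_1 <= 4))^4
= (4/6)^4 = (2/3)^4 = 16/81

16/81


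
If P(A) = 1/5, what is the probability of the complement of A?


P(A') = 1 - P(A) = 1 - 1/5 = 4/5

4/5


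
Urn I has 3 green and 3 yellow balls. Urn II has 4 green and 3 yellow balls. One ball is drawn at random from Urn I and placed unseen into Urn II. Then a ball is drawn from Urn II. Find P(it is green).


P(transfer green) = 3/6 = 1/2; P(transfer yellow) = 1/2
If green transferred: Urn II has 5 green of 8, so P(green|green moved) = 5/8
If yellow transferred: Urn II has 4 green of 8, so P(green|yellow moved) = 1/2
By total probability: P(green) = 1/2*5/8 + 1/2*1/2 = 9/16

9/16


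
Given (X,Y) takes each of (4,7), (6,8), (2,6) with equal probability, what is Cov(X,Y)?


E[X]=4, E[Y]=7, E[XY]=88/3
Cov(X,Y) = E[XY] - E[X]E[Y] = 88/3 - 4*7 = 4/3

4/3


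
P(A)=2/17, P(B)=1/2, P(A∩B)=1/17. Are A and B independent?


P(A)*P(B) = 2/17*1/2 = 1/17
P(A∩B) = 1/17, which equals P(A)P(B), so independent

Yes, A and B are independent


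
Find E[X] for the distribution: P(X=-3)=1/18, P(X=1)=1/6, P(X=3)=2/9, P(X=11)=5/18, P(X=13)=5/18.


E[X] = sum(x * P(x))
= -3*1/18 + 1*1/6 + 3*2/9 + 11*5/18 + 13*5/18
= 22/3

22/3


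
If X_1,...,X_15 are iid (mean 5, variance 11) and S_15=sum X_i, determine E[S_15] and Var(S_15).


E[S_n] = n*mu = 15*5 = 75
Var(S_n) = n*sigma^2 = 15*11 = 165

E[S_15]=75, Var(S_15)=165


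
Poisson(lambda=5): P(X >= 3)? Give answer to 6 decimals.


P(X>=3) = 1 - P(X<=2) = 1 - (e^(-5)*5^0/0! + e^(-5)*5^1/1! + e^(-5)*5^2/2!)
≈ 1 - (0.0067379470 + 0.0336897350 + 0.0842243375)
= 1 - 0.1246520195 = 0.8753479805
≈ 0.875348

0.875348


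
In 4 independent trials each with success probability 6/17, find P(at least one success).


P(at least one) = 1 - P(none)
P(none) = (1 - 6/17)^4 = (11/17)^4 = 14641/83521
P(at least one) = 1 - 14641/83521 = 68880/83521

68880/83521


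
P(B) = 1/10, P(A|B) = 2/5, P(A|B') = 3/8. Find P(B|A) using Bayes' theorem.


P(A) = P(A|B)P(B) + P(A|B')P(B') = 2/5*1/10 + 3/8*9/10 = 151/400
P(B|A) = P(A|B)P(B)/P(A) = (1/25)/(151/400) = 16/151

16/151


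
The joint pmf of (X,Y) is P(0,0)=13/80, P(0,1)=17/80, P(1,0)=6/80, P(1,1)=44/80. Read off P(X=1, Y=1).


Read from table: P(X=1, Y=1) = 44/80 = 11/20

11/20


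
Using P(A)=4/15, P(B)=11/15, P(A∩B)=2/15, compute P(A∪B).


P(A∪B) = P(A) + P(B) - P(A∩B)
= 4/15 + 11/15 - 2/15 = 13/15

13/15


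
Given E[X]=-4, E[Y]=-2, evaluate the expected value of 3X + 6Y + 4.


E[3X + 6Y + 4] = 3*E[X] + 6*E[Y] + 4
= (3)*(-4) + (6)*(-2) + (4)
= -12 - 12 + 4 = -20

-20


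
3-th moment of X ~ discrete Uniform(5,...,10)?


E[X^3] = (1/6) * sum(x^3 for x=5..10)
= 2925/6 = 975/2

975/2


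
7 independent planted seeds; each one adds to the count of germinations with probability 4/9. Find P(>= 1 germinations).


P(at least one) = 1 - P(none)
P(none) = (1 - 4/9)^7 = (5/9)^7 = 78125/4782969
P(at least one) = 1 - 78125/4782969 = 4704844/4782969

4704844/4782969


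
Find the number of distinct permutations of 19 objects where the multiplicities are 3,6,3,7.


19! = 121645100408832000
Denominator: 3!=6 * 6!=720 * 3!=6 * 7!=5040
Coefficient = 121645100408832000 / 130636800 = 931170240

931170240


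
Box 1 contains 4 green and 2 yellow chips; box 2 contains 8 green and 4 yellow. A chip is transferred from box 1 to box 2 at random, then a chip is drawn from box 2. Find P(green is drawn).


P(transfer green) = 4/6 = 2/3; P(transfer yellow) = 1/3
If green transferred: Urn II has 9 green of 13, so P(green|green moved) = 9/13
If yellow transferred: Urn II has 8 green of 13, so P(green|yellow moved) = 8/13
By total probability: P(green) = 2/3*9/13 + 1/3*8/13 = 2/3

2/3


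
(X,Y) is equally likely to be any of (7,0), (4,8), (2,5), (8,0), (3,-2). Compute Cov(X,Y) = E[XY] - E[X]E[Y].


E[X]=24/5, E[Y]=11/5, E[XY]=36/5
Cov(X,Y) = E[XY] - E[X]E[Y] = 36/5 - 24/5*11/5 = -84/25

-84/25


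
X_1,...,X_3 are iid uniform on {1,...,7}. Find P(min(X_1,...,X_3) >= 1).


P(min >= 1) = P(all X_i >= 1) = (P(X_1 >= 1))^3
= (7/7)^3 = 1^3 = 1

1


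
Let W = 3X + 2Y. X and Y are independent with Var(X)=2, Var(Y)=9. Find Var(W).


Independence => Cov(X,Y)=0
Var(3X + 2Y) = 3^2*Var(X) + 2^2*Var(Y)
= 9*2 + 4*9 = 54

54


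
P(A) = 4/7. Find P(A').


P(A') = 1 - P(A) = 1 - 4/7 = 3/7

3/7


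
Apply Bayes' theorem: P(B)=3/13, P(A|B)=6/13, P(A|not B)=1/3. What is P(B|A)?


P(A) = P(A|B)P(B) + P(A|B')P(B') = 6/13*3/13 + 1/3*10/13 = 184/507
P(B|A) = P(A|B)P(B)/P(A) = (18/169)/(184/507) = 27/92

27/92


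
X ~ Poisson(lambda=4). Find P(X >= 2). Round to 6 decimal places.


P(X>=2) = 1 - P(X<=1) = 1 - (e^(-4)*4^0/0! + e^(-4)*4^1/1!)
≈ 1 - (0.0183156389 + 0.0732625556)
= 1 - 0.0915781945 = 0.9084218055
≈ 0.908422

0.908422


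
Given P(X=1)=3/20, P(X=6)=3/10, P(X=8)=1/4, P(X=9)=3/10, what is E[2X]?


E[2X] = sum(g(x)*P(x))
= 2*3/20 + 12*3/10 + 16*1/4 + 18*3/10
= 133/10

133/10


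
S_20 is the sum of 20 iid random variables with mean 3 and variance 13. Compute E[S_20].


E[S_n] = n*E[X_1] = 20*3 = 60

60


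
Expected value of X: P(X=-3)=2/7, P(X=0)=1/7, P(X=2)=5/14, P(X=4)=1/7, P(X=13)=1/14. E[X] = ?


E[X] = sum(x * P(x))
= -3*2/7 + 0*1/7 + 2*5/14 + 4*1/7 + 13*1/14
= 19/14

19/14


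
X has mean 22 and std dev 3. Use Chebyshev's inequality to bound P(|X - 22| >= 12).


k = 12/3 = 4
Chebyshev: P(|X-mu| >= k*sigma) <= 1/k^2 = 1/4^2 = 1/16

1/16


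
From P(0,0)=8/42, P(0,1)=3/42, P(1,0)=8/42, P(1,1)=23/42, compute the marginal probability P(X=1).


P(X=1) = P(1,0)+P(1,1) = 8/42 + 23/42 = 31/42

31/42


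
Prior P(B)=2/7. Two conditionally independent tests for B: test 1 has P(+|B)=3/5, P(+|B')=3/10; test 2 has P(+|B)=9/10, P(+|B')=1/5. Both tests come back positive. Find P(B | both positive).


After test 1: P(+) = 3/5*2/7 + 3/10*5/7 = 27/70
P(B|+) = (6/35)/(27/70) = 4/9
After test 2 (use post1 as new prior): P(+) = 9/10*4/9 + 1/5*5/9 = 23/45
P(B|+,+) = (2/5)/(23/45) = 18/23

18/23


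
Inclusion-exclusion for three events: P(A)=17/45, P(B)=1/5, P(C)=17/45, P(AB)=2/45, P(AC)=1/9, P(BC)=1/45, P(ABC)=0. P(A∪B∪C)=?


P(A∪B∪C) = P(A)+P(B)+P(C) - P(AB)-P(AC)-P(BC) + P(ABC)
= 17/45+1/5+17/45 - 2/45-1/9-1/45 + 0
= 7/9

7/9


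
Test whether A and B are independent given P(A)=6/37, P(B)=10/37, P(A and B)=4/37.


P(A)*P(B) = 6/37*10/37 = 60/1369
P(A∩B) = 4/37 != 60/1369, so not independent

No, A and B are not independent


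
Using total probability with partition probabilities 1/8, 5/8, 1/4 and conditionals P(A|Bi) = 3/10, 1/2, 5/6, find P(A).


P(A) = P(A|B1)P(B1) + P(A|B2)P(B2) + P(A|B3)P(B3)
= 3/10*1/8 + 1/2*5/8 + 5/6*1/4
= 3/80 + 5/16 + 5/24 = 67/120

67/120


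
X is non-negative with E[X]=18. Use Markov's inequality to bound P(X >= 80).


Markov: P(X >= a) <= E[X]/a
P(X >= 80) <= 18/80 = 9/40

9/40


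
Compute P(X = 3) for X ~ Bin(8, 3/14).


P(X=3) = C(8,3) * p^3 * (1-p)^5
= 56 * 27/2744 * 161051/537824
= 4348377/26353376

4348377/26353376


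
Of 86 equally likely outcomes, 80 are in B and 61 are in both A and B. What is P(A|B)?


P(A|B) = P(A∩B)/P(B) = (61/86)/(80/86) = 61/80

61/80


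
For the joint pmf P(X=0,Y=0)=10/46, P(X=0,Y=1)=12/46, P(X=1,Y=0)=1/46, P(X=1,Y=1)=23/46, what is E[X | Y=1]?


P(Y=1) = 35/46
E[X|Y=1] = (0*12 + 1*23)/35 = 23/35

23/35


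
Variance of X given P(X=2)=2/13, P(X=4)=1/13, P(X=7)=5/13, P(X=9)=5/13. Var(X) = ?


E[X] = 88/13, E[X^2] = 674/13
Var(X) = E[X^2] - (E[X])^2 = 674/13 - (88/13)^2 = 1018/169

1018/169


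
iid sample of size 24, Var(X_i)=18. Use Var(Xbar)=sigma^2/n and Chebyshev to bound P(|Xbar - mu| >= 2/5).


Var(Xbar) = Var(X)/n = 18/24
Chebyshev: P(|Xbar-mu| >= 2/5) <= Var(Xbar)/(2/5)^2 = (3/4)/(4/25) = 75/16
Bound exceeds 1, so trivial bound: 1

1


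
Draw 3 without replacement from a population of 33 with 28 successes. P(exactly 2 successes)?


P(X=2) = C(28,2)*C(5,1) / C(33,3)
= 378*5 / 5456
= 1890/5456 = 945/2728

945/2728


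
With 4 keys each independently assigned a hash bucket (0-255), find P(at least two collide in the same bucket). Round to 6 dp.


P(all different) = prod((256-i)/256 for i=0..3) = 0.976730
P(at least one match) = 1 - 0.976730 = 0.023270

0.023270


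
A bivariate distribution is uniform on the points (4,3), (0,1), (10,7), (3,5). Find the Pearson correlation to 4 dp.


Cov(X,Y) = 7.2500, Var(X) = 13.1875, Var(Y) = 5.0000
rho = Cov/(sqrt(VarX)*sqrt(VarY)) = 0.8928

0.8928


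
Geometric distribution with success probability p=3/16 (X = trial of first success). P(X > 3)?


P(X > 3) = P(first 3 trials all fail) = (1-p)^3 = (13/16)^3 = 2197/4096

2197/4096


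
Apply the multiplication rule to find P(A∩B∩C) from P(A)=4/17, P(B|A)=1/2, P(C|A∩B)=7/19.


P(A∩B∩C) = P(A) * P(B|A) * P(C|A∩B)
= 4/17 * 1/2 * 7/19
= 2/17 * 7/19 = 14/323

14/323


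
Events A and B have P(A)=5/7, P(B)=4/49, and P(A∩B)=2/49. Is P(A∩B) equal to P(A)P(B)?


P(A)*P(B) = 5/7*4/49 = 20/343
P(A∩B) = 2/49 != 20/343, so not independent

No, A and B are not independent
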